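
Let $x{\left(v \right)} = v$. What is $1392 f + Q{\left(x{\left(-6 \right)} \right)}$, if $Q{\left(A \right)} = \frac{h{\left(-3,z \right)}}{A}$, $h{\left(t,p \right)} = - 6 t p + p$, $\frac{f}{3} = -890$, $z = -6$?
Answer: $-3716621$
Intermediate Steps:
$f = -2670$ ($f = 3 \left(-890\right) = -2670$)
$h{\left(t,p \right)} = p - 6 p t$ ($h{\left(t,p \right)} = - 6 p t + p = p - 6 p t$)
$Q{\left(A \right)} = - \frac{114}{A}$ ($Q{\left(A \right)} = \frac{\left(-6\right) \left(1 - -18\right)}{A} = \frac{\left(-6\right) \left(1 + 18\right)}{A} = \frac{\left(-6\right) 19}{A} = - \frac{114}{A}$)
$1392 f + Q{\left(x{\left(-6 \right)} \right)} = 1392 \left(-2670\right) - \frac{114}{-6} = -3716640 - -19 = -3716640 + 19 = -3716621$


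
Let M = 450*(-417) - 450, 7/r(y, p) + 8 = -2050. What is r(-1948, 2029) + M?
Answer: -55301401/294 ≈ -1.8810e+5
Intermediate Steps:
r(y, p) = -1/294 (r(y, p) = 7/(-8 - 2050) = 7/(-2058) = 7*(-1/2058) = -1/294)
M = -188100 (M = -187650 - 450 = -188100)
r(-1948, 2029) + M = -1/294 - 188100 = -55301401/294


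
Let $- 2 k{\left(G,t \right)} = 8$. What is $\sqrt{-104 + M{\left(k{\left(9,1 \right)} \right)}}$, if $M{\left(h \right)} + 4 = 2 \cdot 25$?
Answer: $i \sqrt{58} \approx 7.6158 i$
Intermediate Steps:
$k{\left(G,t \right)} = -4$ ($k{\left(G,t \right)} = \left(- \frac{1}{2}\right) 8 = -4$)
$M{\left(h \right)} = 46$ ($M{\left(h \right)} = -4 + 2 \cdot 25 = -4 + 50 = 46$)
$\sqrt{-104 + M{\left(k{\left(9,1 \right)} \right)}} = \sqrt{-104 + 46} = \sqrt{-58} = i \sqrt{58}$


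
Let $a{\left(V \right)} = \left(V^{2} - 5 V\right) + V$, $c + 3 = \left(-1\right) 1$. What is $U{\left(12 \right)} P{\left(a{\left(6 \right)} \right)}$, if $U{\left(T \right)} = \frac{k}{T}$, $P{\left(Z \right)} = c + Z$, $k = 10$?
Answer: $\frac{20}{3} \approx 6.6667$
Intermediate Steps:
$c = -4$ ($c = -3 - 1 = -4$)
$a{\left(V \right)} = V^{2} - 4 V$
$P{\left(Z \right)} = -4 + Z$
$U{\left(T \right)} = \frac{10}{T}$
$U{\left(12 \right)} P{\left(a{\left(6 \right)} \right)} = \frac{10}{12} \left(-4 + 6 \left(-4 + 6\right)\right) = 10 \cdot \frac{1}{12} \left(-4 + 6 \cdot 2\right) = \frac{5 \left(-4 + 12\right)}{6} = \frac{5}{6} \cdot 8 = \frac{20}{3}$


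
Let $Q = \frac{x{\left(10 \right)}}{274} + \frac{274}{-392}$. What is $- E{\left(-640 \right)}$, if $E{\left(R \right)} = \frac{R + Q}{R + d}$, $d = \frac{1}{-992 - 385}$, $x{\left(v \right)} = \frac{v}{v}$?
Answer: $- \frac{23689840527}{23664157412} \approx -1.0011$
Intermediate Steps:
$x{\left(v \right)} = 1$
$d = - \frac{1}{1377}$ ($d = \frac{1}{-1377} = - \frac{1}{1377} \approx -0.00072622$)
$Q = - \frac{18671}{26852}$ ($Q = 1 \cdot \frac{1}{274} + \frac{274}{-392} = 1 \cdot \frac{1}{274} + 274 \left(- \frac{1}{392}\right) = \frac{1}{274} - \frac{137}{196} = - \frac{18671}{26852} \approx -0.69533$)
$E{\left(R \right)} = \frac{- \frac{18671}{26852} + R}{- \frac{1}{1377} + R}$ ($E{\left(R \right)} = \frac{R - \frac{18671}{26852}}{R - \frac{1}{1377}} = \frac{- \frac{18671}{26852} + R}{- \frac{1}{1377} + R}$)
$- E{\left(-640 \right)} = - \frac{1377 \left(-18671 + 26852 \left(-640\right)\right)}{26852 \left(-1 + 1377 \left(-640\right)\right)} = - \frac{1377 \left(-18671 - 17185280\right)}{26852 \left(-1 - 881280\right)} = - \frac{1377 \left(-17203951\right)}{26852 \left(-881281\right)} = - \frac{1377 \left(-1\right) \left(-17203951\right)}{26852 \cdot 881281} = \left(-1\right) \frac{23689840527}{23664157412} = - \frac{23689840527}{23664157412}$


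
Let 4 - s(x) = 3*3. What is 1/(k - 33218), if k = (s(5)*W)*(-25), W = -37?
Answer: -1/37843 ≈ -2.6425e-5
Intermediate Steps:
s(x) = -5 (s(x) = 4 - 3*3 = 4 - 1*9 = 4 - 9 = -5)
k = -4625 (k = -5*(-37)*(-25) = 185*(-25) = -4625)
1/(k - 33218) = 1/(-4625 - 33218) = 1/(-37843) = -1/37843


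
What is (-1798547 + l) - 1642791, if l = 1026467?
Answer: -2414871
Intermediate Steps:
(-1798547 + l) - 1642791 = (-1798547 + 1026467) - 1642791 = -772080 - 1642791 = -2414871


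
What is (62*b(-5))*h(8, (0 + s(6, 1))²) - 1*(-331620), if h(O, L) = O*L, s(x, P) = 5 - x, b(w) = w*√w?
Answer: 331620 - 2480*I*√5 ≈ 3.3162e+5 - 5545.4*I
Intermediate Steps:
b(w) = w^(3/2)
h(O, L) = L*O
(62*b(-5))*h(8, (0 + s(6, 1))²) - 1*(-331620) = (62*(-5)^(3/2))*((0 + (5 - 1*6))²*8) - 1*(-331620) = (62*(-5*I*√5))*((0 + (5 - 6))²*8) + 331620 = (-310*I*√5)*((0 - 1)²*8) + 331620 = (-310*I*√5)*((-1)²*8) + 331620 = (-310*I*√5)*(1*8) + 331620 = -310*I*√5*8 + 331620 = -2480*I*√5 + 331620 = 331620 - 2480*I*√5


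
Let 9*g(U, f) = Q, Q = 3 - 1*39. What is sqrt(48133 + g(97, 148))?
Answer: sqrt(48129) ≈ 219.38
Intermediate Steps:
Q = -36 (Q = 3 - 39 = -36)
g(U, f) = -4 (g(U, f) = (1/9)*(-36) = -4)
sqrt(48133 + g(97, 148)) = sqrt(48133 - 4) = sqrt(48129)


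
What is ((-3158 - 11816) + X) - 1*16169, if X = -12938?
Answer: -44081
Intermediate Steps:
((-3158 - 11816) + X) - 1*16169 = ((-3158 - 11816) - 12938) - 1*16169 = (-14974 - 12938) - 16169 = -27912 - 16169 = -44081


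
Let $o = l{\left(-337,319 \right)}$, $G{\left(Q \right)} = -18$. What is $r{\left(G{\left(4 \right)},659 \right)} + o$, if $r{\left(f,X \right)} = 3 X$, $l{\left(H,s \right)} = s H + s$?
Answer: $-105207$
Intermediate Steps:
$l{\left(H,s \right)} = s + H s$ ($l{\left(H,s \right)} = H s + s = s + H s$)
$o = -107184$ ($o = 319 \left(1 - 337\right) = 319 \left(-336\right) = -107184$)
$r{\left(G{\left(4 \right)},659 \right)} + o = 3 \cdot 659 - 107184 = 1977 - 107184 = -105207$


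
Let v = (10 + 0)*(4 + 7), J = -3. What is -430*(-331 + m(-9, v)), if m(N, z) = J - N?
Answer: 139750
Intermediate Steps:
v = 110 (v = 10*11 = 110)
m(N, z) = -3 - N
-430*(-331 + m(-9, v)) = -430*(-331 + (-3 - 1*(-9))) = -430*(-331 + (-3 + 9)) = -430*(-331 + 6) = -430*(-325) = 139750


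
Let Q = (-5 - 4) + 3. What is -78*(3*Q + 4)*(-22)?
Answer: -24024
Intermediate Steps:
Q = -6 (Q = -9 + 3 = -6)
-78*(3*Q + 4)*(-22) = -78*(3*(-6) + 4)*(-22) = -78*(-18 + 4)*(-22) = -78*(-14)*(-22) = 1092*(-22) = -24024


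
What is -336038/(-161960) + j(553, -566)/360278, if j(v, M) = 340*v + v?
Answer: 37902095411/14587656220 ≈ 2.5982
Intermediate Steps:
j(v, M) = 341*v
-336038/(-161960) + j(553, -566)/360278 = -336038/(-161960) + (341*553)/360278 = -336038*(-1/161960) + 188573*(1/360278) = 168019/80980 + 188573/360278 = 37902095411/14587656220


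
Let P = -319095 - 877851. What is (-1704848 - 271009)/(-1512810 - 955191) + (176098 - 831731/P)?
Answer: 173403055587404387/984687974982 ≈ 1.7610e+5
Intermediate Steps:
P = -1196946
(-1704848 - 271009)/(-1512810 - 955191) + (176098 - 831731/P) = (-1704848 - 271009)/(-1512810 - 955191) + (176098 - 831731/(-1196946)) = -1975857/(-2468001) + (176098 - 831731*(-1/1196946)) = -1975857*(-1/2468001) + (176098 + 831731/1196946) = 658619/822667 + 210780628439/1196946 = 173403055587404387/984687974982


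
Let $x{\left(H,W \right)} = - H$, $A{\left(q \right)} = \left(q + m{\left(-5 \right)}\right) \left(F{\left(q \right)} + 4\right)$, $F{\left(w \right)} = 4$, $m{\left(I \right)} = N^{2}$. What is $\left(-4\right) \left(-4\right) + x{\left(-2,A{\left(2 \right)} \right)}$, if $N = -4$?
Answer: $18$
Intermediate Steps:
$m{\left(I \right)} = 16$ ($m{\left(I \right)} = \left(-4\right)^{2} = 16$)
$A{\left(q \right)} = 128 + 8 q$ ($A{\left(q \right)} = \left(q + 16\right) \left(4 + 4\right) = \left(16 + q\right) 8 = 128 + 8 q$)
$\left(-4\right) \left(-4\right) + x{\left(-2,A{\left(2 \right)} \right)} = \left(-4\right) \left(-4\right) - -2 = 16 + 2 = 18$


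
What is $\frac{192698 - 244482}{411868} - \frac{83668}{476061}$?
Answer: $- \frac{14778128662}{49018572987} \approx -0.30148$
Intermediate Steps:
$\frac{192698 - 244482}{411868} - \frac{83668}{476061} = \left(-51784\right) \frac{1}{411868} - \frac{83668}{476061} = - \frac{12946}{102967} - \frac{83668}{476061} = - \frac{14778128662}{49018572987}$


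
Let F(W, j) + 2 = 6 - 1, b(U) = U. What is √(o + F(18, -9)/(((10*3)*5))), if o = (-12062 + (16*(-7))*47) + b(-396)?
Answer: I*√1772198/10 ≈ 133.12*I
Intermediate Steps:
F(W, j) = 3 (F(W, j) = -2 + (6 - 1) = -2 + 5 = 3)
o = -17722 (o = (-12062 + (16*(-7))*47) - 396 = (-12062 - 112*47) - 396 = (-12062 - 5264) - 396 = -17326 - 396 = -17722)
√(o + F(18, -9)/(((10*3)*5))) = √(-17722 + 3/(((10*3)*5))) = √(-17722 + 3/((30*5))) = √(-17722 + 3/150) = √(-17722 + 3*(1/150)) = √(-17722 + 1/50) = √(-886099/50) = I*√1772198/10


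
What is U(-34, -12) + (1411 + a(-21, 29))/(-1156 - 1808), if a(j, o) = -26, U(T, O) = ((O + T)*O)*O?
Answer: -19634921/2964 ≈ -6624.5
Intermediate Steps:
U(T, O) = O**2*(O + T) (U(T, O) = (O*(O + T))*O = O**2*(O + T))
U(-34, -12) + (1411 + a(-21, 29))/(-1156 - 1808) = (-12)**2*(-12 - 34) + (1411 - 26)/(-1156 - 1808) = 144*(-46) + 1385/(-2964) = -6624 + 1385*(-1/2964) = -6624 - 1385/2964 = -19634921/2964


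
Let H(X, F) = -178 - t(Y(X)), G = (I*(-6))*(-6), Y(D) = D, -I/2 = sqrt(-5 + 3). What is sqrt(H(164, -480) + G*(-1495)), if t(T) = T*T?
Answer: sqrt(-27074 + 107640*I*sqrt(2)) ≈ 252.53 + 301.4*I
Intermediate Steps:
I = -2*I*sqrt(2) (I = -2*sqrt(-5 + 3) = -2*I*sqrt(2) ≈ -2.8284*I)
t(T) = T**2
G = -72*I*sqrt(2) (G = (-2*I*sqrt(2)*(-6))*(-6) = (12*I*sqrt(2))*(-6) = -72*I*sqrt(2) ≈ -101.82*I)
H(X, F) = -178 - X**2
sqrt(H(164, -480) + G*(-1495)) = sqrt((-178 - 1*164**2) - 72*I*sqrt(2)*(-1495)) = sqrt((-178 - 1*26896) + 107640*I*sqrt(2)) = sqrt((-178 - 26896) + 107640*I*sqrt(2)) = sqrt(-27074 + 107640*I*sqrt(2))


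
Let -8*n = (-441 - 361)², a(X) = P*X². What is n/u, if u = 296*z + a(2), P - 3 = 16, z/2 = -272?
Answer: 160801/321896 ≈ 0.49954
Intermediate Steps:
z = -544 (z = 2*(-272) = -544)
P = 19 (P = 3 + 16 = 19)
a(X) = 19*X²
u = -160948 (u = 296*(-544) + 19*2² = -161024 + 19*4 = -161024 + 76 = -160948)
n = -160801/2 (n = -(-441 - 361)²/8 = -⅛*(-802)² = -⅛*643204 = -160801/2 ≈ -80401.)
n/u = -160801/2/(-160948) = -160801/2*(-1/160948) = 160801/321896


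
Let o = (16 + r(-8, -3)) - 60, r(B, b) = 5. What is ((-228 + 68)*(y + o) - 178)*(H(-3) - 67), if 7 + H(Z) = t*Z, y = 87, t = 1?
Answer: 605066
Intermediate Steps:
H(Z) = -7 + Z (H(Z) = -7 + 1*Z = -7 + Z)
o = -39 (o = (16 + 5) - 60 = 21 - 60 = -39)
((-228 + 68)*(y + o) - 178)*(H(-3) - 67) = ((-228 + 68)*(87 - 39) - 178)*((-7 - 3) - 67) = (-160*48 - 178)*(-10 - 67) = (-7680 - 178)*(-77) = -7858*(-77) = 605066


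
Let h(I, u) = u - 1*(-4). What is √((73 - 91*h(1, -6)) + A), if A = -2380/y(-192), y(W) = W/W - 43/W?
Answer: 3*I*√414681/47 ≈ 41.104*I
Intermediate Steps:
h(I, u) = 4 + u (h(I, u) = u + 4 = 4 + u)
y(W) = 1 - 43/W
A = -91392/47 (A = -2380*(-192/(-43 - 192)) = -2380/((-1/192*(-235))) = -2380/235/192 = -2380*192/235 = -91392/47 ≈ -1944.5)
√((73 - 91*h(1, -6)) + A) = √((73 - 91*(4 - 6)) - 91392/47) = √((73 - 91*(-2)) - 91392/47) = √((73 + 182) - 91392/47) = √(255 - 91392/47) = √(-79407/47) = 3*I*√414681/47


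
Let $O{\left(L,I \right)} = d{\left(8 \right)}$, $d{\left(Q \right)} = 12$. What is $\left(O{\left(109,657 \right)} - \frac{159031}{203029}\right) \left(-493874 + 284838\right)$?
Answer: $- \frac{476041236412}{203029} \approx -2.3447 \cdot 10^{6}$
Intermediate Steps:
$O{\left(L,I \right)} = 12$
$\left(O{\left(109,657 \right)} - \frac{159031}{203029}\right) \left(-493874 + 284838\right) = \left(12 - \frac{159031}{203029}\right) \left(-493874 + 284838\right) = \left(12 - \frac{159031}{203029}\right) \left(-209036\right) = \frac{2277317}{203029} \left(-209036\right) = - \frac{476041236412}{203029}$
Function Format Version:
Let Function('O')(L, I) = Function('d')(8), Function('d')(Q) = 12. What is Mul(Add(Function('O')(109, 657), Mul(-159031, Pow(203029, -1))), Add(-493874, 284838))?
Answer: Rational(-476041236412, 203029) ≈ -2.3447e+6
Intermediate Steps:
Function('O')(L, I) = 12
Mul(Add(Function('O')(109, 657), Mul(-159031, Pow(203029, -1))), Add(-493874, 284838)) = Mul(Add(12, Mul(-159031, Pow(203029, -1))), Add(-493874, 284838)) = Mul(Add(12, Mul(-159031, Rational(1, 203029))), -209036) = Mul(Add(12, Rational(-159031, 203029)), -209036) = Mul(Rational(2277317, 203029), -209036) = Rational(-476041236412, 203029)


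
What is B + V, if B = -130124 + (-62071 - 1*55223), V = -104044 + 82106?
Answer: -269356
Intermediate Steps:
V = -21938
B = -247418 (B = -130124 + (-62071 - 55223) = -130124 - 117294 = -247418)
B + V = -247418 - 21938 = -269356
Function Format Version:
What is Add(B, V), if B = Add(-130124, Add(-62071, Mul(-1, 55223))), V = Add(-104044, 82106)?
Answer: -269356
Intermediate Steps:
V = -21938
B = -247418 (B = Add(-130124, Add(-62071, -55223)) = Add(-130124, -117294) = -247418)
Add(B, V) = Add(-247418, -21938) = -269356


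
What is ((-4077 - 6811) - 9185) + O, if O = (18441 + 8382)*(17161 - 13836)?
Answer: 89166402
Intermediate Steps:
O = 89186475 (O = 26823*3325 = 89186475)
((-4077 - 6811) - 9185) + O = ((-4077 - 6811) - 9185) + 89186475 = (-10888 - 9185) + 89186475 = -20073 + 89186475 = 89166402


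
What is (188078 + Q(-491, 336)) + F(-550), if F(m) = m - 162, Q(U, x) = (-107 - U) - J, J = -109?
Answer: 187859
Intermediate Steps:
Q(U, x) = 2 - U (Q(U, x) = (-107 - U) - 1*(-109) = (-107 - U) + 109 = 2 - U)
F(m) = -162 + m
(188078 + Q(-491, 336)) + F(-550) = (188078 + (2 - 1*(-491))) + (-162 - 550) = (188078 + (2 + 491)) - 712 = (188078 + 493) - 712 = 188571 - 712 = 187859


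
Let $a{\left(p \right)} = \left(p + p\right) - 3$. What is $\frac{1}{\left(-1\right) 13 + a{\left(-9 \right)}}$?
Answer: $- \frac{1}{34} \approx -0.029412$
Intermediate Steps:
$a{\left(p \right)} = -3 + 2 p$ ($a{\left(p \right)} = 2 p - 3 = -3 + 2 p$)
$\frac{1}{\left(-1\right) 13 + a{\left(-9 \right)}} = \frac{1}{\left(-1\right) 13 + \left(-3 + 2 \left(-9\right)\right)} = \frac{1}{-13 - 21} = \frac{1}{-34} = - \frac{1}{34}$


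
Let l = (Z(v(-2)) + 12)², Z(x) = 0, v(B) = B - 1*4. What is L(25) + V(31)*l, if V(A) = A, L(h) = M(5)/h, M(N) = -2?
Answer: 111598/25 ≈ 4463.9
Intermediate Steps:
L(h) = -2/h
v(B) = -4 + B (v(B) = B - 4 = -4 + B)
l = 144 (l = (0 + 12)² = 12² = 144)
L(25) + V(31)*l = -2/25 + 31*144 = -2*1/25 + 4464 = -2/25 + 4464 = 111598/25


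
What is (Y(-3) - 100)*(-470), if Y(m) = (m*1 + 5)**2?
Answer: 45120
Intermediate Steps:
Y(m) = (5 + m)**2 (Y(m) = (m + 5)**2 = (5 + m)**2)
(Y(-3) - 100)*(-470) = ((5 - 3)**2 - 100)*(-470) = (2**2 - 100)*(-470) = (4 - 100)*(-470) = -96*(-470) = 45120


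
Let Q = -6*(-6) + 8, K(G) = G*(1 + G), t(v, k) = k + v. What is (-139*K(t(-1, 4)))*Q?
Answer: -73392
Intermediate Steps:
Q = 44 (Q = 36 + 8 = 44)
(-139*K(t(-1, 4)))*Q = -139*(4 - 1)*(1 + (4 - 1))*44 = -417*(1 + 3)*44 = -417*4*44 = -139*12*44 = -1668*44 = -73392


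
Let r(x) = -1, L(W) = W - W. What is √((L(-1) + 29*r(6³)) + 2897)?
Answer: 2*√717 ≈ 53.554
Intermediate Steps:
L(W) = 0
√((L(-1) + 29*r(6³)) + 2897) = √((0 + 29*(-1)) + 2897) = √((0 - 29) + 2897) = √(-29 + 2897) = √2868 = 2*√717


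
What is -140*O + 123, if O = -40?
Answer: 5723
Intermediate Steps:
-140*O + 123 = -140*(-40) + 123 = 5600 + 123 = 5723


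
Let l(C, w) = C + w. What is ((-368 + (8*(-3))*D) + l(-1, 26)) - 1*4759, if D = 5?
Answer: -5222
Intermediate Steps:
((-368 + (8*(-3))*D) + l(-1, 26)) - 1*4759 = ((-368 + (8*(-3))*5) + (-1 + 26)) - 1*4759 = ((-368 - 24*5) + 25) - 4759 = ((-368 - 120) + 25) - 4759 = (-488 + 25) - 4759 = -463 - 4759 = -5222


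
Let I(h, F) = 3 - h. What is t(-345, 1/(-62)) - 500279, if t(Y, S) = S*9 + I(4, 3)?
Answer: -31017369/62 ≈ -5.0028e+5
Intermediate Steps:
t(Y, S) = -1 + 9*S (t(Y, S) = S*9 + (3 - 1*4) = 9*S + (3 - 4) = 9*S - 1 = -1 + 9*S)
t(-345, 1/(-62)) - 500279 = (-1 + 9/(-62)) - 500279 = (-1 + 9*(-1/62)) - 500279 = (-1 - 9/62) - 500279 = -71/62 - 500279 = -31017369/62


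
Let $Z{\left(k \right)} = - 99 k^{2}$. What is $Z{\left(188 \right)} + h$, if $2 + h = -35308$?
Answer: $-3534366$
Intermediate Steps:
$h = -35310$ ($h = -2 - 35308 = -35310$)
$Z{\left(188 \right)} + h = - 99 \cdot 188^{2} - 35310 = \left(-99\right) 35344 - 35310 = -3499056 - 35310 = -3534366$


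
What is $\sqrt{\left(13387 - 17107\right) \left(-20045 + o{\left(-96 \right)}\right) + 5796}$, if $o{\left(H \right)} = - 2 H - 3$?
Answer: $2 \sqrt{18467529} \approx 8594.8$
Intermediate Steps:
$o{\left(H \right)} = -3 - 2 H$
$\sqrt{\left(13387 - 17107\right) \left(-20045 + o{\left(-96 \right)}\right) + 5796} = \sqrt{\left(13387 - 17107\right) \left(-20045 - -189\right) + 5796} = \sqrt{- 3720 \left(-20045 + \left(-3 + 192\right)\right) + 5796} = \sqrt{- 3720 \left(-20045 + 189\right) + 5796} = \sqrt{\left(-3720\right) \left(-19856\right) + 5796} = \sqrt{73864320 + 5796} = \sqrt{73870116} = 2 \sqrt{18467529}$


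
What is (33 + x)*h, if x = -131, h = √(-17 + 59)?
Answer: -98*√42 ≈ -635.11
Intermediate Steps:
h = √42 ≈ 6.4807
(33 + x)*h = (33 - 131)*√42 = -98*√42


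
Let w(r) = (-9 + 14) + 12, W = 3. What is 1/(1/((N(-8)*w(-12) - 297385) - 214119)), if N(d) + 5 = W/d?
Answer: -4092763/8 ≈ -5.1160e+5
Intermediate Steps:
N(d) = -5 + 3/d
w(r) = 17 (w(r) = 5 + 12 = 17)
1/(1/((N(-8)*w(-12) - 297385) - 214119)) = 1/(1/(((-5 + 3/(-8))*17 - 297385) - 214119)) = 1/(1/(((-5 + 3*(-⅛))*17 - 297385) - 214119)) = 1/(1/(((-5 - 3/8)*17 - 297385) - 214119)) = 1/(1/((-43/8*17 - 297385) - 214119)) = 1/(1/((-731/8 - 297385) - 214119)) = 1/(1/(-2379811/8 - 214119)) = 1/(1/(-4092763/8)) = 1/(-8/4092763) = -4092763/8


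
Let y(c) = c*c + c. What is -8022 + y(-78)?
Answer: -2016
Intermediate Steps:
y(c) = c + c**2 (y(c) = c**2 + c = c + c**2)
-8022 + y(-78) = -8022 - 78*(1 - 78) = -8022 - 78*(-77) = -8022 + 6006 = -2016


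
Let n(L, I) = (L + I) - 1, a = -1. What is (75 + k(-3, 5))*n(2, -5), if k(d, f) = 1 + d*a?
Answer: -316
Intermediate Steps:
n(L, I) = -1 + I + L (n(L, I) = (I + L) - 1 = -1 + I + L)
k(d, f) = 1 - d (k(d, f) = 1 + d*(-1) = 1 - d)
(75 + k(-3, 5))*n(2, -5) = (75 + (1 - 1*(-3)))*(-1 - 5 + 2) = (75 + (1 + 3))*(-4) = (75 + 4)*(-4) = 79*(-4) = -316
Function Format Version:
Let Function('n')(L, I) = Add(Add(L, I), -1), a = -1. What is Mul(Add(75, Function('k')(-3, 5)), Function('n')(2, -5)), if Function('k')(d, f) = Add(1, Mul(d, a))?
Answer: -316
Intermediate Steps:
Function('n')(L, I) = Add(-1, I, L) (Function('n')(L, I) = Add(Add(I, L), -1) = Add(-1, I, L))
Function('k')(d, f) = Add(1, Mul(-1, d)) (Function('k')(d, f) = Add(1, Mul(d, -1)) = Add(1, Mul(-1, d)))
Mul(Add(75, Function('k')(-3, 5)), Function('n')(2, -5)) = Mul(Add(75, Add(1, Mul(-1, -3))), Add(-1, -5, 2)) = Mul(Add(75, Add(1, 3)), -4) = Mul(Add(75, 4), -4) = Mul(79, -4) = -316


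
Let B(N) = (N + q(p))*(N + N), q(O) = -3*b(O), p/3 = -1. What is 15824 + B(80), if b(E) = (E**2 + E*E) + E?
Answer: 21424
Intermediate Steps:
p = -3 (p = 3*(-1) = -3)
b(E) = E + 2*E**2 (b(E) = (E**2 + E**2) + E = 2*E**2 + E = E + 2*E**2)
q(O) = -3*O*(1 + 2*O)
B(N) = 2*N*(-45 + N) (B(N) = (N - 3*(-3)*(1 + 2*(-3)))*(N + N) = (N - 3*(-3)*(1 - 6))*(2*N) = (N - 3*(-3)*(-5))*(2*N) = (N - 45)*(2*N) = (-45 + N)*(2*N) = 2*N*(-45 + N))
15824 + B(80) = 15824 + 2*80*(-45 + 80) = 15824 + 2*80*35 = 15824 + 5600 = 21424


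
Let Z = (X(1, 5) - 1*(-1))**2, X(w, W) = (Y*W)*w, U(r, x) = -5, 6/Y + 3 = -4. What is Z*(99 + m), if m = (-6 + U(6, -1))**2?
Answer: 116380/49 ≈ 2375.1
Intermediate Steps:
Y = -6/7 (Y = 6/(-3 - 4) = 6/(-7) = 6*(-1/7) = -6/7 ≈ -0.85714)
m = 121 (m = (-6 - 5)**2 = (-11)**2 = 121)
X(w, W) = -6*W*w/7 (X(w, W) = (-6*W/7)*w = -6*W*w/7)
Z = 529/49 (Z = (-6/7*5*1 - 1*(-1))**2 = (-30/7 + 1)**2 = (-23/7)**2 = 529/49 ≈ 10.796)
Z*(99 + m) = 529*(99 + 121)/49 = (529/49)*220 = 116380/49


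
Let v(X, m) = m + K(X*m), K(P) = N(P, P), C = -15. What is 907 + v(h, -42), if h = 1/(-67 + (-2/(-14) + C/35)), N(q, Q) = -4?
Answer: 861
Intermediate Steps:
K(P) = -4
h = -7/471 (h = 1/(-67 + (-2/(-14) - 15/35)) = 1/(-67 + (-2*(-1/14) - 15*1/35)) = 1/(-67 + (⅐ - 3/7)) = 1/(-67 - 2/7) = 1/(-471/7) = -7/471 ≈ -0.014862)
v(X, m) = -4 + m (v(X, m) = m - 4 = -4 + m)
907 + v(h, -42) = 907 + (-4 - 42) = 907 - 46 = 861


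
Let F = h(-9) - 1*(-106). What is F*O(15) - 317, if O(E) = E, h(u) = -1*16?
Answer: 1033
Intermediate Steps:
h(u) = -16
F = 90 (F = -16 - 1*(-106) = -16 + 106 = 90)
F*O(15) - 317 = 90*15 - 317 = 1350 - 317 = 1033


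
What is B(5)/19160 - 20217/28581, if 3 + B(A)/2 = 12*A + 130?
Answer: -62778071/91268660 ≈ -0.68784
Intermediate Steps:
B(A) = 254 + 24*A (B(A) = -6 + 2*(12*A + 130) = -6 + 2*(130 + 12*A) = -6 + (260 + 24*A) = 254 + 24*A)
B(5)/19160 - 20217/28581 = (254 + 24*5)/19160 - 20217/28581 = (254 + 120)*(1/19160) - 20217*1/28581 = 374*(1/19160) - 6739/9527 = 187/9580 - 6739/9527 = -62778071/91268660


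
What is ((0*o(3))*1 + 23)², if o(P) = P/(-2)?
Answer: 529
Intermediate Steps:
o(P) = -P/2 (o(P) = P*(-½) = -P/2)
((0*o(3))*1 + 23)² = ((0*(-½*3))*1 + 23)² = ((0*(-3/2))*1 + 23)² = (0*1 + 23)² = (0 + 23)² = 23² = 529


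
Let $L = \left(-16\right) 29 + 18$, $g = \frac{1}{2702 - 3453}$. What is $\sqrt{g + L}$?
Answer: $\frac{i \sqrt{251545197}}{751} \approx 21.119 i$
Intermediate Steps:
$g = - \frac{1}{751}$ ($g = \frac{1}{-751} = - \frac{1}{751} \approx -0.0013316$)
$L = -446$ ($L = -464 + 18 = -446$)
$\sqrt{g + L} = \sqrt{- \frac{1}{751} - 446} = \sqrt{- \frac{334947}{751}} = \frac{i \sqrt{251545197}}{751}$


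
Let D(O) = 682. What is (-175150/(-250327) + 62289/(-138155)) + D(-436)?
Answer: 23594843228917/34583926685 ≈ 682.25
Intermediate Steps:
(-175150/(-250327) + 62289/(-138155)) + D(-436) = (-175150/(-250327) + 62289/(-138155)) + 682 = (-175150*(-1/250327) + 62289*(-1/138155)) + 682 = (175150/250327 - 62289/138155) + 682 = 8605229747/34583926685 + 682 = 23594843228917/34583926685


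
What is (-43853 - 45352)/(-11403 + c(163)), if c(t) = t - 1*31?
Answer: 29735/3757 ≈ 7.9146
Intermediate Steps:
c(t) = -31 + t (c(t) = t - 31 = -31 + t)
(-43853 - 45352)/(-11403 + c(163)) = (-43853 - 45352)/(-11403 + (-31 + 163)) = -89205/(-11403 + 132) = -89205/(-11271) = -89205*(-1/11271) = 29735/3757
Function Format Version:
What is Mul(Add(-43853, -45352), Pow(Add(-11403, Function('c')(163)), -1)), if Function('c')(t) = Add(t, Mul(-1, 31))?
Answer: Rational(29735, 3757) ≈ 7.9146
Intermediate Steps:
Function('c')(t) = Add(-31, t) (Function('c')(t) = Add(t, -31) = Add(-31, t))
Mul(Add(-43853, -45352), Pow(Add(-11403, Function('c')(163)), -1)) = Mul(Add(-43853, -45352), Pow(Add(-11403, Add(-31, 163)), -1)) = Mul(-89205, Pow(Add(-11403, 132), -1)) = Mul(-89205, Pow(-11271, -1)) = Mul(-89205, Rational(-1, 11271)) = Rational(29735, 3757)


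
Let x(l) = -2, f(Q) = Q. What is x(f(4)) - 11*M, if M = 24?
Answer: -266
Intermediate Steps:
x(f(4)) - 11*M = -2 - 11*24 = -2 - 264 = -266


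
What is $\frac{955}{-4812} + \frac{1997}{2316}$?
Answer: $\frac{102747}{154786} \approx 0.6638$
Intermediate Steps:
$\frac{955}{-4812} + \frac{1997}{2316} = 955 \left(- \frac{1}{4812}\right) + 1997 \cdot \frac{1}{2316} = - \frac{955}{4812} + \frac{1997}{2316} = \frac{102747}{154786}$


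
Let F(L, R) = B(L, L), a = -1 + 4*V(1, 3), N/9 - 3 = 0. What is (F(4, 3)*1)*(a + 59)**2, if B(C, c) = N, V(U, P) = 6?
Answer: 181548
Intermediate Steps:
N = 27 (N = 27 + 9*0 = 27 + 0 = 27)
B(C, c) = 27
a = 23 (a = -1 + 4*6 = -1 + 24 = 23)
F(L, R) = 27
(F(4, 3)*1)*(a + 59)**2 = (27*1)*(23 + 59)**2 = 27*82**2 = 27*6724 = 181548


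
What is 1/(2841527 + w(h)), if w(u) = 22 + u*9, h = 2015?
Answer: 1/2859684 ≈ 3.4969e-7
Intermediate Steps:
w(u) = 22 + 9*u
1/(2841527 + w(h)) = 1/(2841527 + (22 + 9*2015)) = 1/(2841527 + (22 + 18135)) = 1/(2841527 + 18157) = 1/2859684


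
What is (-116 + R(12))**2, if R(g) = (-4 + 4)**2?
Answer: 13456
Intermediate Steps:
R(g) = 0 (R(g) = 0**2 = 0)
(-116 + R(12))**2 = (-116 + 0)**2 = (-116)**2 = 13456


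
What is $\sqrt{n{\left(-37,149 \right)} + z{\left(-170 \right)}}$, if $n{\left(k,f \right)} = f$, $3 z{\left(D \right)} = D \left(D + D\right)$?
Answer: $\frac{\sqrt{174741}}{3} \approx 139.34$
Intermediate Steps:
$z{\left(D \right)} = \frac{2 D^{2}}{3}$ ($z{\left(D \right)} = \frac{D \left(D + D\right)}{3} = \frac{D 2 D}{3} = \frac{2 D^{2}}{3}$)
$\sqrt{n{\left(-37,149 \right)} + z{\left(-170 \right)}} = \sqrt{149 + \frac{2 \left(-170\right)^{2}}{3}} = \sqrt{149 + \frac{2}{3} \cdot 28900} = \sqrt{149 + \frac{57800}{3}} = \sqrt{\frac{58247}{3}} = \frac{\sqrt{174741}}{3}$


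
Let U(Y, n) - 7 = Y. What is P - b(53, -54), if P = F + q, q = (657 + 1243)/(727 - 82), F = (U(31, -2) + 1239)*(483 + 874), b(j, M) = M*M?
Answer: 223166897/129 ≈ 1.7300e+6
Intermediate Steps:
b(j, M) = M²
U(Y, n) = 7 + Y
F = 1732889 (F = ((7 + 31) + 1239)*(483 + 874) = (38 + 1239)*1357 = 1277*1357 = 1732889)
q = 380/129 (q = 1900/645 = 1900*(1/645) = 380/129 ≈ 2.9457)
P = 223543061/129 (P = 1732889 + 380/129 = 223543061/129 ≈ 1.7329e+6)
P - b(53, -54) = 223543061/129 - 1*(-54)² = 223543061/129 - 1*2916 = 223543061/129 - 2916 = 223166897/129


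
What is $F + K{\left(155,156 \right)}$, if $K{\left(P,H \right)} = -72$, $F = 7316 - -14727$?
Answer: $21971$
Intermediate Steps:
$F = 22043$ ($F = 7316 + 14727 = 22043$)
$F + K{\left(155,156 \right)} = 22043 - 72 = 21971$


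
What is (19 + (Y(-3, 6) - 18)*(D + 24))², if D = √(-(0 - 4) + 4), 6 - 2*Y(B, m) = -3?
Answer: 94483 + 16470*√2 ≈ 1.1778e+5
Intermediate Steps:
Y(B, m) = 9/2 (Y(B, m) = 3 - ½*(-3) = 3 + 3/2 = 9/2)
D = 2*√2 (D = √(-1*(-4) + 4) = √(4 + 4) = √8 = 2*√2 ≈ 2.8284)
(19 + (Y(-3, 6) - 18)*(D + 24))² = (19 + (9/2 - 18)*(2*√2 + 24))² = (19 - 27*(24 + 2*√2)/2)² = (19 + (-324 - 27*√2))² = (-305 - 27*√2)²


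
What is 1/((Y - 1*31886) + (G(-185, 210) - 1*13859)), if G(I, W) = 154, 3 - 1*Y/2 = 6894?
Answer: -1/59373 ≈ -1.6843e-5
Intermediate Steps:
Y = -13782 (Y = 6 - 2*6894 = 6 - 13788 = -13782)
1/((Y - 1*31886) + (G(-185, 210) - 1*13859)) = 1/((-13782 - 1*31886) + (154 - 1*13859)) = 1/((-13782 - 31886) + (154 - 13859)) = 1/(-45668 - 13705) = 1/(-59373) = -1/59373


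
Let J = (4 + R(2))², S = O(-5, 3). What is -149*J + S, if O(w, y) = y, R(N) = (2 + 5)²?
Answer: -418538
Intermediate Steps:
R(N) = 49 (R(N) = 7² = 49)
S = 3
J = 2809 (J = (4 + 49)² = 53² = 2809)
-149*J + S = -149*2809 + 3 = -418541 + 3 = -418538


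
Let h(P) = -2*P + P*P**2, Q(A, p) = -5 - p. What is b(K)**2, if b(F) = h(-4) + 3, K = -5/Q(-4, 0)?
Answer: 2809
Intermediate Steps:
h(P) = P**3 - 2*P (h(P) = -2*P + P**3 = P**3 - 2*P)
K = 1 (K = -5/(-5 - 1*0) = -5/(-5 + 0) = -5/(-5) = -5*(-1/5) = 1)
b(F) = -53 (b(F) = -4*(-2 + (-4)**2) + 3 = -4*(-2 + 16) + 3 = -4*14 + 3 = -56 + 3 = -53)
b(K)**2 = (-53)**2 = 2809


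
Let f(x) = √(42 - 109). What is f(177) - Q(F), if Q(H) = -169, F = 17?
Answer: 169 + I*√67 ≈ 169.0 + 8.1853*I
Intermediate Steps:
f(x) = I*√67 (f(x) = √(-67) = I*√67)
f(177) - Q(F) = I*√67 - 1*(-169) = I*√67 + 169 = 169 + I*√67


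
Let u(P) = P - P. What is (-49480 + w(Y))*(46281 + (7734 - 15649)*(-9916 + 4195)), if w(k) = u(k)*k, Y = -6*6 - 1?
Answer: -2242829242080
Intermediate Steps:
u(P) = 0
Y = -37 (Y = -36 - 1 = -37)
w(k) = 0 (w(k) = 0*k = 0)
(-49480 + w(Y))*(46281 + (7734 - 15649)*(-9916 + 4195)) = (-49480 + 0)*(46281 + (7734 - 15649)*(-9916 + 4195)) = -49480*(46281 - 7915*(-5721)) = -49480*(46281 + 45281715) = -49480*45327996 = -2242829242080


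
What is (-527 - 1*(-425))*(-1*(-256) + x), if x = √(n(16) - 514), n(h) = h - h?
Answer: -26112 - 102*I*√514 ≈ -26112.0 - 2312.5*I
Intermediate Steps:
n(h) = 0
x = I*√514 (x = √(0 - 514) = √(-514) = I*√514 ≈ 22.672*I)
(-527 - 1*(-425))*(-1*(-256) + x) = (-527 - 1*(-425))*(-1*(-256) + I*√514) = (-527 + 425)*(256 + I*√514) = -102*(256 + I*√514) = -26112 - 102*I*√514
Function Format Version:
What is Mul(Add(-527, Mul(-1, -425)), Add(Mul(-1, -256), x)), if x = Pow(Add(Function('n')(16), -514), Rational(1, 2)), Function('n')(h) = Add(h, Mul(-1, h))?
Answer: Add(-26112, Mul(-102, I, Pow(514, Rational(1, 2)))) ≈ Add(-26112., Mul(-2312.5, I))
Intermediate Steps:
Function('n')(h) = 0
x = Mul(I, Pow(514, Rational(1, 2))) (x = Pow(Add(0, -514), Rational(1, 2)) = Pow(-514, Rational(1, 2)) = Mul(I, Pow(514, Rational(1, 2))) ≈ Mul(22.672, I))
Mul(Add(-527, Mul(-1, -425)), Add(Mul(-1, -256), x)) = Mul(Add(-527, Mul(-1, -425)), Add(Mul(-1, -256), Mul(I, Pow(514, Rational(1, 2))))) = Mul(Add(-527, 425), Add(256, Mul(I, Pow(514, Rational(1, 2))))) = Mul(-102, Add(256, Mul(I, Pow(514, Rational(1, 2))))) = Add(-26112, Mul(-102, I, Pow(514, Rational(1, 2))))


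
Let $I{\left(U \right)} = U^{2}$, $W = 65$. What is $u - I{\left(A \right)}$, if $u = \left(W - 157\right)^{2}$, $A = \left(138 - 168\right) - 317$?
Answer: $-111945$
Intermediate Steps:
$A = -347$ ($A = \left(138 - 168\right) - 317 = -30 - 317 = -347$)
$u = 8464$ ($u = \left(65 - 157\right)^{2} = \left(-92\right)^{2} = 8464$)
$u - I{\left(A \right)} = 8464 - \left(-347\right)^{2} = 8464 - 120409 = -111945$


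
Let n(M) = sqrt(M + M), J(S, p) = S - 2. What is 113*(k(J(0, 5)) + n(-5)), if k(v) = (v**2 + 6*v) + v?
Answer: -1130 + 113*I*sqrt(10) ≈ -1130.0 + 357.34*I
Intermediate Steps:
J(S, p) = -2 + S
n(M) = sqrt(2)*sqrt(M) (n(M) = sqrt(2*M) = sqrt(2)*sqrt(M))
k(v) = v**2 + 7*v
113*(k(J(0, 5)) + n(-5)) = 113*((-2 + 0)*(7 + (-2 + 0)) + sqrt(2)*sqrt(-5)) = 113*(-2*(7 - 2) + sqrt(2)*(I*sqrt(5))) = 113*(-2*5 + I*sqrt(10)) = 113*(-10 + I*sqrt(10)) = -1130 + 113*I*sqrt(10)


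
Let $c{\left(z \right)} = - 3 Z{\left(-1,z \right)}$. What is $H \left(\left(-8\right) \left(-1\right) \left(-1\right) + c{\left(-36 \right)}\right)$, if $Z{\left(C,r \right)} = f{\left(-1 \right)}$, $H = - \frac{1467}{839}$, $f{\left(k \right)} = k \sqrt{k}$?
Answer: $\frac{11736}{839} - \frac{4401 i}{839} \approx 13.988 - 5.2455 i$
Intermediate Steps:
$f{\left(k \right)} = k^{\frac{3}{2}}$
$H = - \frac{1467}{839}$ ($H = \left(-1467\right) \frac{1}{839} = - \frac{1467}{839} \approx -1.7485$)
$Z{\left(C,r \right)} = - i$ ($Z{\left(C,r \right)} = \left(-1\right)^{\frac{3}{2}} = - i$)
$c{\left(z \right)} = 3 i$ ($c{\left(z \right)} = - 3 \left(- i\right) = 3 i$)
$H \left(\left(-8\right) \left(-1\right) \left(-1\right) + c{\left(-36 \right)}\right) = - \frac{1467 \left(\left(-8\right) \left(-1\right) \left(-1\right) + 3 i\right)}{839} = - \frac{1467 \left(8 \left(-1\right) + 3 i\right)}{839} = - \frac{1467 \left(-8 + 3 i\right)}{839} = \frac{11736}{839} - \frac{4401 i}{839}$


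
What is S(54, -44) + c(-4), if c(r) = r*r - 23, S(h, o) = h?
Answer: 47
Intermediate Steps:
c(r) = -23 + r² (c(r) = r² - 23 = -23 + r²)
S(54, -44) + c(-4) = 54 + (-23 + (-4)²) = 54 + (-23 + 16) = 54 - 7 = 47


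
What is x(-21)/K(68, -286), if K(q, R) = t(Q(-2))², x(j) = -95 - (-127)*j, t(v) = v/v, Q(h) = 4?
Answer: -2762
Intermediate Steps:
t(v) = 1
x(j) = -95 + 127*j
K(q, R) = 1 (K(q, R) = 1² = 1)
x(-21)/K(68, -286) = (-95 + 127*(-21))/1 = (-95 - 2667)*1 = -2762*1 = -2762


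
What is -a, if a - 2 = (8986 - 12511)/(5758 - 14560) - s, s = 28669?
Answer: 84107803/2934 ≈ 28667.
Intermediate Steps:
a = -84107803/2934 (a = 2 + ((8986 - 12511)/(5758 - 14560) - 1*28669) = 2 + (-3525/(-8802) - 28669) = 2 + (-3525*(-1/8802) - 28669) = 2 + (1175/2934 - 28669) = 2 - 84113671/2934 = -84107803/2934 ≈ -28667.)
-a = -1*(-84107803/2934) = 84107803/2934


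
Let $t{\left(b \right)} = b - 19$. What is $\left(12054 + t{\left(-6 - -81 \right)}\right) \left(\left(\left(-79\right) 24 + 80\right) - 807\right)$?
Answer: $-31764530$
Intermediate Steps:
$t{\left(b \right)} = -19 + b$
$\left(12054 + t{\left(-6 - -81 \right)}\right) \left(\left(\left(-79\right) 24 + 80\right) - 807\right) = \left(12054 - -56\right) \left(\left(\left(-79\right) 24 + 80\right) - 807\right) = \left(12054 + \left(-19 + \left(-6 + 81\right)\right)\right) \left(\left(-1896 + 80\right) - 807\right) = \left(12054 + \left(-19 + 75\right)\right) \left(-1816 - 807\right) = \left(12054 + 56\right) \left(-2623\right) = 12110 \left(-2623\right) = -31764530$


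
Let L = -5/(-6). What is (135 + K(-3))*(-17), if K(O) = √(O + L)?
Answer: -2295 - 17*I*√78/6 ≈ -2295.0 - 25.023*I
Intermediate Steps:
L = ⅚ (L = -5*(-⅙) = ⅚ ≈ 0.83333)
K(O) = √(⅚ + O) (K(O) = √(O + ⅚) = √(⅚ + O))
(135 + K(-3))*(-17) = (135 + √(30 + 36*(-3))/6)*(-17) = (135 + √(30 - 108)/6)*(-17) = (135 + √(-78)/6)*(-17) = (135 + (I*√78)/6)*(-17) = (135 + I*√78/6)*(-17) = -2295 - 17*I*√78/6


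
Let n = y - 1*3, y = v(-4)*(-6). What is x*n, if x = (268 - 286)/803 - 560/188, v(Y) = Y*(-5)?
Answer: 13931718/37741 ≈ 369.14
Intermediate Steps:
v(Y) = -5*Y
y = -120 (y = -5*(-4)*(-6) = 20*(-6) = -120)
n = -123 (n = -120 - 1*3 = -120 - 3 = -123)
x = -113266/37741 (x = -18*1/803 - 560*1/188 = -18/803 - 140/47 = -113266/37741 ≈ -3.0011)
x*n = -113266/37741*(-123) = 13931718/37741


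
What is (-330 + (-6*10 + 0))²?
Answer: 152100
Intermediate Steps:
(-330 + (-6*10 + 0))² = (-330 + (-60 + 0))² = (-330 - 60)² = (-390)² = 152100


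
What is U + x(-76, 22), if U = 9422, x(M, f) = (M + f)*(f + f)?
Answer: 7046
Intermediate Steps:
x(M, f) = 2*f*(M + f) (x(M, f) = (M + f)*(2*f) = 2*f*(M + f))
U + x(-76, 22) = 9422 + 2*22*(-76 + 22) = 9422 + 2*22*(-54) = 9422 - 2376 = 7046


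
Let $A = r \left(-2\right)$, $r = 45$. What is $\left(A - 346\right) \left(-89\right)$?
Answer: $38804$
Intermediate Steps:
$A = -90$ ($A = 45 \left(-2\right) = -90$)
$\left(A - 346\right) \left(-89\right) = \left(-90 - 346\right) \left(-89\right) = \left(-436\right) \left(-89\right) = 38804$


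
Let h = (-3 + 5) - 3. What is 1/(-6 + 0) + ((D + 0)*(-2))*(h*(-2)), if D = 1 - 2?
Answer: 23/6 ≈ 3.8333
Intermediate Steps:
h = -1 (h = 2 - 3 = -1)
D = -1
1/(-6 + 0) + ((D + 0)*(-2))*(h*(-2)) = 1/(-6 + 0) + ((-1 + 0)*(-2))*(-1*(-2)) = 1/(-6) - 1*(-2)*2 = -⅙ + 2*2 = -⅙ + 4 = 23/6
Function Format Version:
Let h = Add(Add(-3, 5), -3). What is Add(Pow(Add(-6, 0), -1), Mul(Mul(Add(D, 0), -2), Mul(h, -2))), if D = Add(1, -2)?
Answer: Rational(23, 6) ≈ 3.8333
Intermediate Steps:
h = -1 (h = Add(2, -3) = -1)
D = -1
Add(Pow(Add(-6, 0), -1), Mul(Mul(Add(D, 0), -2), Mul(h, -2))) = Add(Pow(Add(-6, 0), -1), Mul(Mul(Add(-1, 0), -2), Mul(-1, -2))) = Add(Pow(-6, -1), Mul(Mul(-1, -2), 2)) = Add(Rational(-1, 6), Mul(2, 2)) = Add(Rational(-1, 6), 4) = Rational(23, 6)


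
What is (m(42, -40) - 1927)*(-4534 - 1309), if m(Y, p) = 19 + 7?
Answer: 11107543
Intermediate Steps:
m(Y, p) = 26
(m(42, -40) - 1927)*(-4534 - 1309) = (26 - 1927)*(-4534 - 1309) = -1901*(-5843) = 11107543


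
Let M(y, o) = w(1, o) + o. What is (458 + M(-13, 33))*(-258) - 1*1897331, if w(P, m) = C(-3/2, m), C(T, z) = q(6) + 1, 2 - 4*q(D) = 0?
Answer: -2024396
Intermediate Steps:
q(D) = 1/2 (q(D) = 1/2 - 1/4*0 = 1/2 + 0 = 1/2)
C(T, z) = 3/2 (C(T, z) = 1/2 + 1 = 3/2)
w(P, m) = 3/2
M(y, o) = 3/2 + o
(458 + M(-13, 33))*(-258) - 1*1897331 = (458 + (3/2 + 33))*(-258) - 1*1897331 = (458 + 69/2)*(-258) - 1897331 = (985/2)*(-258) - 1897331 = -127065 - 1897331 = -2024396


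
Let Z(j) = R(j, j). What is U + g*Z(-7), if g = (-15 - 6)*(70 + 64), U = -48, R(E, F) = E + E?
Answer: 39348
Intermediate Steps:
R(E, F) = 2*E
Z(j) = 2*j
g = -2814 (g = -21*134 = -2814)
U + g*Z(-7) = -48 - 5628*(-7) = -48 - 2814*(-14) = -48 + 39396 = 39348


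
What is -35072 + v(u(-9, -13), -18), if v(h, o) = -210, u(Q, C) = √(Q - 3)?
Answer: -35282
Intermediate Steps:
u(Q, C) = √(-3 + Q)
-35072 + v(u(-9, -13), -18) = -35072 - 210 = -35282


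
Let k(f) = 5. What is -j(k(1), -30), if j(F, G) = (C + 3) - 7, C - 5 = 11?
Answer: -12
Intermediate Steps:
C = 16 (C = 5 + 11 = 16)
j(F, G) = 12 (j(F, G) = (16 + 3) - 7 = 19 - 7 = 12)
-j(k(1), -30) = -1*12 = -12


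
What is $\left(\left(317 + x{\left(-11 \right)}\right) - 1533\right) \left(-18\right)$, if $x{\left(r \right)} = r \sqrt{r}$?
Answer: $21888 + 198 i \sqrt{11} \approx 21888.0 + 656.69 i$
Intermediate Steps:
$x{\left(r \right)} = r^{\frac{3}{2}}$
$\left(\left(317 + x{\left(-11 \right)}\right) - 1533\right) \left(-18\right) = \left(\left(317 + \left(-11\right)^{\frac{3}{2}}\right) - 1533\right) \left(-18\right) = \left(\left(317 - 11 i \sqrt{11}\right) - 1533\right) \left(-18\right) = \left(-1216 - 11 i \sqrt{11}\right) \left(-18\right) = 21888 + 198 i \sqrt{11}$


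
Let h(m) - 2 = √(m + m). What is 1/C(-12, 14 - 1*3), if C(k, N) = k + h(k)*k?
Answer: I/(12*(-3*I + 2*√6)) ≈ -0.0075758 + 0.012371*I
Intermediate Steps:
h(m) = 2 + √2*√m (h(m) = 2 + √(m + m) = 2 + √(2*m) = 2 + √2*√m)
C(k, N) = k + k*(2 + √2*√k) (C(k, N) = k + (2 + √2*√k)*k = k + k*(2 + √2*√k))
1/C(-12, 14 - 1*3) = 1/(-12*(3 + √2*√(-12))) = 1/(-12*(3 + √2*(2*I*√3))) = 1/(-12*(3 + 2*I*√6)) = 1/(-36 - 24*I*√6)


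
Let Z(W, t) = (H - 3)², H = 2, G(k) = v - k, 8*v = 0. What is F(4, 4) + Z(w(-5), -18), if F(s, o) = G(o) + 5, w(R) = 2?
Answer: 2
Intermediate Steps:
v = 0 (v = (⅛)*0 = 0)
G(k) = -k (G(k) = 0 - k = -k)
Z(W, t) = 1 (Z(W, t) = (2 - 3)² = (-1)² = 1)
F(s, o) = 5 - o (F(s, o) = -o + 5 = 5 - o)
F(4, 4) + Z(w(-5), -18) = (5 - 1*4) + 1 = (5 - 4) + 1 = 1 + 1 = 2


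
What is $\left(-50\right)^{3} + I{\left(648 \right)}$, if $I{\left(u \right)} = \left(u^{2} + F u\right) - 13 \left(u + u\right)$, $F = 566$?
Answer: $644824$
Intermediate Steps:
$I{\left(u \right)} = u^{2} + 540 u$ ($I{\left(u \right)} = \left(u^{2} + 566 u\right) - 13 \left(u + u\right) = \left(u^{2} + 566 u\right) - 13 \cdot 2 u = \left(u^{2} + 566 u\right) - 26 u = u^{2} + 540 u$)
$\left(-50\right)^{3} + I{\left(648 \right)} = \left(-50\right)^{3} + 648 \left(540 + 648\right) = -125000 + 648 \cdot 1188 = -125000 + 769824 = 644824$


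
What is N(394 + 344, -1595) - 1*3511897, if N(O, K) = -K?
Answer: -3510302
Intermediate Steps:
N(394 + 344, -1595) - 1*3511897 = -1*(-1595) - 1*3511897 = 1595 - 3511897 = -3510302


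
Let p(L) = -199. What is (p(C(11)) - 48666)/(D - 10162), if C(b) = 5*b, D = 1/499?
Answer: 24383635/5070837 ≈ 4.8086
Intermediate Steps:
D = 1/499 ≈ 0.0020040
(p(C(11)) - 48666)/(D - 10162) = (-199 - 48666)/(1/499 - 10162) = -48865/(-5070837/499) = -48865*(-499/5070837) = 24383635/5070837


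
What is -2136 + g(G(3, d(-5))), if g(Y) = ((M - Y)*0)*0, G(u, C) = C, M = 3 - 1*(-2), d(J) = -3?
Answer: -2136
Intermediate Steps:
M = 5 (M = 3 + 2 = 5)
g(Y) = 0 (g(Y) = ((5 - Y)*0)*0 = 0*0 = 0)
-2136 + g(G(3, d(-5))) = -2136 + 0 = -2136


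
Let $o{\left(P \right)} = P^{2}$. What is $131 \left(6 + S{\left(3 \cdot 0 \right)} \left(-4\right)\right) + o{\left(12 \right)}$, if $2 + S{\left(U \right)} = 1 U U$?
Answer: $1978$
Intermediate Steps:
$S{\left(U \right)} = -2 + U^{2}$ ($S{\left(U \right)} = -2 + 1 U U = -2 + U U = -2 + U^{2}$)
$131 \left(6 + S{\left(3 \cdot 0 \right)} \left(-4\right)\right) + o{\left(12 \right)} = 131 \left(6 + \left(-2 + \left(3 \cdot 0\right)^{2}\right) \left(-4\right)\right) + 12^{2} = 131 \left(6 + \left(-2 + 0^{2}\right) \left(-4\right)\right) + 144 = 131 \left(6 + \left(-2 + 0\right) \left(-4\right)\right) + 144 = 131 \left(6 - -8\right) + 144 = 131 \left(6 + 8\right) + 144 = 131 \cdot 14 + 144 = 1834 + 144 = 1978$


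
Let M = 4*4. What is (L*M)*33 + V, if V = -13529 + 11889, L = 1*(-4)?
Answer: -3752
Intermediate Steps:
M = 16
L = -4
V = -1640
(L*M)*33 + V = -4*16*33 - 1640 = -64*33 - 1640 = -2112 - 1640 = -3752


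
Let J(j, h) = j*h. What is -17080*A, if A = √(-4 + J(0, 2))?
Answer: -34160*I ≈ -34160.0*I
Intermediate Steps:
J(j, h) = h*j
A = 2*I (A = √(-4 + 2*0) = √(-4 + 0) = √(-4) = 2*I ≈ 2.0*I)
-17080*A = -34160*I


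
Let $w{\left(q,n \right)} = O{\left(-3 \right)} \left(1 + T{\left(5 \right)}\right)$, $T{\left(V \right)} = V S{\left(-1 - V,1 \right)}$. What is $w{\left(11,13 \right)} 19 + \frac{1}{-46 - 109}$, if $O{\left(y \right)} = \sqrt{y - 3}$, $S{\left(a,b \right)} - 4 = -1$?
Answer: $- \frac{1}{155} + 304 i \sqrt{6} \approx -0.0064516 + 744.64 i$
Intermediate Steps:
$S{\left(a,b \right)} = 3$ ($S{\left(a,b \right)} = 4 - 1 = 3$)
$T{\left(V \right)} = 3 V$ ($T{\left(V \right)} = V 3 = 3 V$)
$O{\left(y \right)} = \sqrt{-3 + y}$
$w{\left(q,n \right)} = 16 i \sqrt{6}$ ($w{\left(q,n \right)} = \sqrt{-3 - 3} \left(1 + 3 \cdot 5\right) = \sqrt{-6} \left(1 + 15\right) = i \sqrt{6} \cdot 16 = 16 i \sqrt{6}$)
$w{\left(11,13 \right)} 19 + \frac{1}{-46 - 109} = 16 i \sqrt{6} \cdot 19 + \frac{1}{-46 - 109} = 304 i \sqrt{6} + \frac{1}{-155} = 304 i \sqrt{6} - \frac{1}{155} = - \frac{1}{155} + 304 i \sqrt{6}$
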